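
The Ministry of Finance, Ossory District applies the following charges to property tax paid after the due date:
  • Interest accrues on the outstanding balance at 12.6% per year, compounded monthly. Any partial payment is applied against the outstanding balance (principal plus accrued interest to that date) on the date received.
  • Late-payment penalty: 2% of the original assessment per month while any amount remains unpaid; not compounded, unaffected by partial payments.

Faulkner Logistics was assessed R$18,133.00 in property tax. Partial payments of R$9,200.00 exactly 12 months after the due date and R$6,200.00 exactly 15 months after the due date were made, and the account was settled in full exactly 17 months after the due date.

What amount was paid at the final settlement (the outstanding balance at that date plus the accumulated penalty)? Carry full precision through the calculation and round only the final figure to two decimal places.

R$11,797.53

Monthly rate = 12.6% ÷ 12 = 1.05%
Balance at month 12: R$18,133.0000 × (1 + 0.0105)^12 = R$20,554.4318…
After R$9,200.00 payment: R$20,554.4318… − R$9,200.00 = R$11,354.4318…
Balance at month 15: R$11,354.4318… × (1 + 0.0105)^3 = R$11,715.8650…
After R$6,200.00 payment: R$11,715.8650… − R$6,200.00 = R$5,515.8650…
Balance at month 17: R$5,515.8650… × (1 + 0.0105)^2 = R$5,632.3063…
Penalty: 17 × 2% × R$18,133.00 = R$6,165.22
Final settlement = outstanding balance + penalty = R$5,632.3063… + R$6,165.22 = R$11,797.53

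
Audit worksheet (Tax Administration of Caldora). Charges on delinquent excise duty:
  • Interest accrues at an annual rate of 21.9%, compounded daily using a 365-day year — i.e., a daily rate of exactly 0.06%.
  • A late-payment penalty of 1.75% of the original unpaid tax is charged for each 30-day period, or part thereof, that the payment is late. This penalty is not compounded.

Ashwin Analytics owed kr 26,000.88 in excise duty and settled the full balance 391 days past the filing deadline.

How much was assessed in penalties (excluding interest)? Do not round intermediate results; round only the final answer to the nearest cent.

Penalty periods: ⌈391/30⌉ = 14; penalty = 14 × 1.75% × kr 26,000.88 = kr 6,370.22…

kr 6,370.22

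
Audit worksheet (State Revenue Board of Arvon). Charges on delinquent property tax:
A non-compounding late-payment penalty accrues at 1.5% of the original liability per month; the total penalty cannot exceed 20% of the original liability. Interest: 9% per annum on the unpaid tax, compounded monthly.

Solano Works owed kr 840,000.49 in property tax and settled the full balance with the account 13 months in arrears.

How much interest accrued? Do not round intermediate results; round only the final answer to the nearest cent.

Interest (9%/yr ÷ 12 = 0.75%/month): kr 840,000.49 × ((1 + 0.0075)^13 − 1) = kr 85,688.8275…

kr 85,688.83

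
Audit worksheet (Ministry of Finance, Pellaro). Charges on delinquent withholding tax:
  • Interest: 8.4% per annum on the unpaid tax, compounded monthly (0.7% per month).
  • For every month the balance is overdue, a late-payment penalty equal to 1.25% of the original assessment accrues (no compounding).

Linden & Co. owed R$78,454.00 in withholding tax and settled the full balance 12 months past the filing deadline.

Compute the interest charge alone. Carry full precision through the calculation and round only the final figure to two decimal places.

Interest: R$78,454.00 × ((1 + 0.007)^12 − 1) = R$78,454.00 × 0.0873107… = R$6,849.8707…

R$6,849.87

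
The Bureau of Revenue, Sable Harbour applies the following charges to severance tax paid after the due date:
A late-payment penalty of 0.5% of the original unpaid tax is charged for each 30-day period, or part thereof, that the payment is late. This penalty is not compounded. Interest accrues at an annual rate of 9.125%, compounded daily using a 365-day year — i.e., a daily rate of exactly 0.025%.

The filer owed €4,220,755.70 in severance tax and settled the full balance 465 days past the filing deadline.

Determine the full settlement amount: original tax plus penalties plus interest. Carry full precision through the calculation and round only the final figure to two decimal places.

€5,078,667.92

Penalty periods: ⌈465/30⌉ = 16; penalty = 16 × 0.5% × €4,220,755.70 = €337,660.46…
Interest: €4,220,755.70 × ((1 + 0.00025)^465 − 1) = €4,220,755.70 × 0.12326034… = €520,251.7675…
Total = €4,220,755.70 + €337,660.4560 + €520,251.7675… = €5,078,667.92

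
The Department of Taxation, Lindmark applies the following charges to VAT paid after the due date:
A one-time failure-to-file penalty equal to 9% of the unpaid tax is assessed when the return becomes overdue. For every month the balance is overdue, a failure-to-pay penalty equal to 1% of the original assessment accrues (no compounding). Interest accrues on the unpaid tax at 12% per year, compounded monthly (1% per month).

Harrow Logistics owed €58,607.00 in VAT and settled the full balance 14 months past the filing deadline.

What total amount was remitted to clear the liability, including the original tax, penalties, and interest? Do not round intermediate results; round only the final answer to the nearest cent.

Failure-to-file penalty: 9% × €58,607.00 = €5,274.63
Failure-to-pay penalty = 1% × €58,607.00 × 14 mo = €8,204.98
Interest: €58,607.00 × ((1 + 0.01)^14 − 1) = €58,607.00 × 0.1494742… = €8,760.2352…
Total = €58,607.00 + €13,479.6100 + €8,760.2352… = €80,846.85

€80,846.85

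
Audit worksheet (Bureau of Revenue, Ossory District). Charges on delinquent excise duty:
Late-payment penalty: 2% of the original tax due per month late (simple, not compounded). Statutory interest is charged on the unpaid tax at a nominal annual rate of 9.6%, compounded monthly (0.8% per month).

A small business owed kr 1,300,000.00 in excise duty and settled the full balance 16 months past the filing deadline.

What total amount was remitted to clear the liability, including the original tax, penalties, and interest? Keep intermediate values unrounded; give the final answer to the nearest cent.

Late-payment penalty = 2% × kr 1,300,000.00 × 16 mo = kr 416,000.00
Interest: kr 1,300,000.00 × ((1 + 0.008)^16 − 1) = kr 1,300,000.00 × 0.1359743… = kr 176,766.6160…
Total = kr 1,300,000.00 + kr 416,000.0000 + kr 176,766.6160… = kr 1,892,766.62

kr 1,892,766.62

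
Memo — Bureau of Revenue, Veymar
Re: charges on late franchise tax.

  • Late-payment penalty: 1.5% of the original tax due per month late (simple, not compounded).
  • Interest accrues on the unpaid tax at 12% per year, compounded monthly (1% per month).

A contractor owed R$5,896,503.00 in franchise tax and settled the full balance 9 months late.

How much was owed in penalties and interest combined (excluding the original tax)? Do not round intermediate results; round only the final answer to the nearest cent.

Late-payment penalty: 9 × 1.5% × R$5,896,503.00 = R$796,027.91…
Interest: R$5,896,503.00 × ((1 + 0.01)^9 − 1) = R$5,896,503.00 × 0.0936853… = R$552,415.4914…
Penalties + interest = R$796,027.9050 + R$552,415.4914… = R$1,348,443.40

R$1,348,443.40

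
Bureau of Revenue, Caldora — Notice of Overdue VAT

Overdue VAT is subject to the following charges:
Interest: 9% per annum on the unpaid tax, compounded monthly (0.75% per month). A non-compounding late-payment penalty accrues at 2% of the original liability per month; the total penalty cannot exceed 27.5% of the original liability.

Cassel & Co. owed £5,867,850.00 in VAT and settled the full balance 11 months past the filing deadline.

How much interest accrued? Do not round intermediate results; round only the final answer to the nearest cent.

£502,665.93

Interest: £5,867,850.00 × ((1 + 0.0075)^11 − 1) = £5,867,850.00 × 0.0856644… = £502,665.9350…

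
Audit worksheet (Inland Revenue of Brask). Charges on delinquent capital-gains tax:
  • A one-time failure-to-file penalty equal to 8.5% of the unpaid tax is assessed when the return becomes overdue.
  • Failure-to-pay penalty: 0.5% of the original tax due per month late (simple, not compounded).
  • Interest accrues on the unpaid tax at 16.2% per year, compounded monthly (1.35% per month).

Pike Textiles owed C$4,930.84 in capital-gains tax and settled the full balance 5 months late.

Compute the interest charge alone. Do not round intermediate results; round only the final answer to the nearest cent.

C$341.94

Interest: C$4,930.84 × ((1 + 0.0135)^5 − 1) = C$4,930.84 × 0.0693473… = C$341.9403…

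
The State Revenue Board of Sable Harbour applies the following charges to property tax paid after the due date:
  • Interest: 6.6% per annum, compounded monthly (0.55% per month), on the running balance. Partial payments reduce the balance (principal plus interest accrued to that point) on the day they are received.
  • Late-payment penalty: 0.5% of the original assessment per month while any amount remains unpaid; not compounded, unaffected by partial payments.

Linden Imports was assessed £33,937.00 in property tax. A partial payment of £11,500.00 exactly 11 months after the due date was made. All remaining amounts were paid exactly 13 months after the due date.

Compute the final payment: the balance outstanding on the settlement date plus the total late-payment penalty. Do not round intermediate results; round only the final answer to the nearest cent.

Balance at month 11: £33,937.0000 × (1 + 0.0055)^11 = £36,047.5931…
After £11,500.00 payment: £36,047.5931… − £11,500.00 = £24,547.5931…
Balance at month 13: £24,547.5931… × (1 + 0.0055)^2 = £24,818.3592…
Penalty: 13 × 0.5% × £33,937.00 = £2,205.91…
Final settlement = outstanding balance + penalty = £24,818.3592… + £2,205.91… = £27,024.26

£27,024.26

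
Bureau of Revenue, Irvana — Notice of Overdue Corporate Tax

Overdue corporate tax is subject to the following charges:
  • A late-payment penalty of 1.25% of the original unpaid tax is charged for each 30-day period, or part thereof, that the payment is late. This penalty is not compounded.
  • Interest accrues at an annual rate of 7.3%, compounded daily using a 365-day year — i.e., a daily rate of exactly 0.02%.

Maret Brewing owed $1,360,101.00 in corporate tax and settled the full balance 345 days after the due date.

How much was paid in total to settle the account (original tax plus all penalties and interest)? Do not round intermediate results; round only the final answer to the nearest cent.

Penalty periods: ⌈345/30⌉ = 12; penalty = 12 × 1.25% × $1,360,101.00 = $204,015.15
Interest: $1,360,101.00 × ((1 + 0.0002)^345 − 1) = $1,360,101.00 × 0.07142882… = $97,150.4058…
Total = $1,360,101.00 + $204,015.1500 + $97,150.4058… = $1,661,266.56

$1,661,266.56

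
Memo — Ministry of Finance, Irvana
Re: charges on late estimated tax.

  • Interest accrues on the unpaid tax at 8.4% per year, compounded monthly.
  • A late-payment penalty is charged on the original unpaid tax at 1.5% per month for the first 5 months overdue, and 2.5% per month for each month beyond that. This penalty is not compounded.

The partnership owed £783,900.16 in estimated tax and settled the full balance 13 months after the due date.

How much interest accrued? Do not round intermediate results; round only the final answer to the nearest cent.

£74,409.24

Interest (8.4%/yr ÷ 12 = 0.7%/month): £783,900.16 × ((1 + 0.007)^13 − 1) = £74,409.2429…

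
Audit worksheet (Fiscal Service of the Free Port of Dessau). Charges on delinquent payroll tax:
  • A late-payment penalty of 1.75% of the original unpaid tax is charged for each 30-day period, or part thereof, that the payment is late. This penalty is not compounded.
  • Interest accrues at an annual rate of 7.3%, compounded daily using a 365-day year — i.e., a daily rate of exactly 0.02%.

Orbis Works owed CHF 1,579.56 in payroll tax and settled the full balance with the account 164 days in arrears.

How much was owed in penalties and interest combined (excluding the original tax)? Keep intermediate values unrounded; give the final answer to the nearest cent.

CHF 218.52

Penalty periods: ⌈164/30⌉ = 6; penalty = 6 × 1.75% × CHF 1,579.56 = CHF 165.85…
Interest: CHF 1,579.56 × ((1 + 0.0002)^164 − 1) = CHF 1,579.56 × 0.03334046… = CHF 52.6633…
Penalties + interest = CHF 165.8538 + CHF 52.6633… = CHF 218.52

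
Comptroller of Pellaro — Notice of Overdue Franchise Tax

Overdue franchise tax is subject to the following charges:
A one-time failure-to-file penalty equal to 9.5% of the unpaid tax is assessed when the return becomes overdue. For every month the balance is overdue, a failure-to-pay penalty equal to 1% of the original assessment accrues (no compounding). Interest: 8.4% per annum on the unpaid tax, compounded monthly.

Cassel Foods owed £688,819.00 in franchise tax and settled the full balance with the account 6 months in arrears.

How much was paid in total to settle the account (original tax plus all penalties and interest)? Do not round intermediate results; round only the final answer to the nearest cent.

Failure-to-file penalty: 9.5% × £688,819.00 = £65,437.81…
Failure-to-pay penalty = 1% × £688,819.00 × 6 mo = £41,329.14
Interest (8.4%/yr ÷ 12 = 0.7%/month): £688,819.00 × ((1 + 0.007)^6 − 1) = £29,441.4301…
Total = £688,819.00 + £106,766.9450 + £29,441.4301… = £825,027.38

£825,027.38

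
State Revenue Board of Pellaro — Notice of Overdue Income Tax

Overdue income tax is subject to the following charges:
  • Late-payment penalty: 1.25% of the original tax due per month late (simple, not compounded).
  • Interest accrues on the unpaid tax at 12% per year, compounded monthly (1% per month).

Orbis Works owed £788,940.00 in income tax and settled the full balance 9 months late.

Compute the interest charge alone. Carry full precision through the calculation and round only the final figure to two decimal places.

Interest: £788,940.00 × ((1 + 0.01)^9 − 1) = £788,940.00 × 0.0936853… = £73,912.0590…

£73,912.06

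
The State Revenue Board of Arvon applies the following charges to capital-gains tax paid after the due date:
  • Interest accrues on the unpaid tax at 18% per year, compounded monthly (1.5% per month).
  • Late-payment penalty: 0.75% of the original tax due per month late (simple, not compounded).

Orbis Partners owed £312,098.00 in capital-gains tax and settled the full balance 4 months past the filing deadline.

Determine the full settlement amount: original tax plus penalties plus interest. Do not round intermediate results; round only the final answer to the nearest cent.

£340,612.38

Late-payment penalty: 4 × 0.75% × £312,098.00 = £9,362.94
Interest: £312,098.00 × ((1 + 0.015)^4 − 1) = £312,098.00 × 0.0613636… = £19,151.4414…
Total = £312,098.00 + £9,362.9400 + £19,151.4414… = £340,612.38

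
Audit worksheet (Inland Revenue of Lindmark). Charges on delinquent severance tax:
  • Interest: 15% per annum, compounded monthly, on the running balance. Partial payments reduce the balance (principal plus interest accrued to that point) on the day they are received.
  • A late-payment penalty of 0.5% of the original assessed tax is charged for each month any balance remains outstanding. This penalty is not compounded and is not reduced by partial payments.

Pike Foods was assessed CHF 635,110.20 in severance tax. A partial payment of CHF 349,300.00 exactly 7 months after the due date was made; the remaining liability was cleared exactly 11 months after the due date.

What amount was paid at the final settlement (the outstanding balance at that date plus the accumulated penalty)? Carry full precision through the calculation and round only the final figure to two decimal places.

CHF 395,941.57

Monthly rate = 15% ÷ 12 = 1.25%
Balance at month 7: CHF 635,110.2000 × (1 + 0.0125)^7 = CHF 692,810.2604…
After CHF 349,300.00 payment: CHF 692,810.2604… − CHF 349,300.00 = CHF 343,510.2604…
Balance at month 11: CHF 343,510.2604… × (1 + 0.0125)^4 = CHF 361,010.5063…
Penalty: 11 × 0.5% × CHF 635,110.20 = CHF 34,931.06…
Final settlement = outstanding balance + penalty = CHF 361,010.5063… + CHF 34,931.06… = CHF 395,941.57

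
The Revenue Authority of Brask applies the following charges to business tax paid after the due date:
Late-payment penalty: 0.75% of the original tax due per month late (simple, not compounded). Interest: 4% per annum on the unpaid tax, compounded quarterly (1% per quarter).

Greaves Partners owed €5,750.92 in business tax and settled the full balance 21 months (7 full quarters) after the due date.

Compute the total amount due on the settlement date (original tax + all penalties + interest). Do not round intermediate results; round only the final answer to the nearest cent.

€7,071.53

Late-payment penalty: 21 × 0.75% × €5,750.92 = €905.77…
Interest: €5,750.92 × ((1 + 0.01)^7 − 1) = €5,750.92 × 0.0721354… = €414.8446…
Total = €5,750.92 + €905.7699 + €414.8446… = €7,071.53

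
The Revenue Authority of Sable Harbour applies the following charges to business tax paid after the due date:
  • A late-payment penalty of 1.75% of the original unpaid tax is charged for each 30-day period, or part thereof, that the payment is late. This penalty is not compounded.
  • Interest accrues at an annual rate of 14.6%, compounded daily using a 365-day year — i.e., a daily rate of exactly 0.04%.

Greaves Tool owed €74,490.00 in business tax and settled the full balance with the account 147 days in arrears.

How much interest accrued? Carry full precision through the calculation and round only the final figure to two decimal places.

€4,510.42

Interest: €74,490.00 × ((1 + 0.0004)^147 − 1) = €74,490.00 × 0.06055064… = €4,510.4170…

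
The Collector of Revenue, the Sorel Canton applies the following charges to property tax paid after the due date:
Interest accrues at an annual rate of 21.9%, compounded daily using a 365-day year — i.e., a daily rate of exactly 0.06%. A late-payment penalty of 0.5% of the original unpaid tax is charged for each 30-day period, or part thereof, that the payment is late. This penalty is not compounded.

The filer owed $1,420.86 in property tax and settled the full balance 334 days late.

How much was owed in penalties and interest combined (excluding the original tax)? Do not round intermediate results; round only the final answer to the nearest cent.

Penalty periods: ⌈334/30⌉ = 12; penalty = 12 × 0.5% × $1,420.86 = $85.25…
Interest: $1,420.86 × ((1 + 0.0006)^334 − 1) = $1,420.86 × 0.22181799… = $315.1723…
Penalties + interest = $85.2516 + $315.1723… = $400.42

$400.42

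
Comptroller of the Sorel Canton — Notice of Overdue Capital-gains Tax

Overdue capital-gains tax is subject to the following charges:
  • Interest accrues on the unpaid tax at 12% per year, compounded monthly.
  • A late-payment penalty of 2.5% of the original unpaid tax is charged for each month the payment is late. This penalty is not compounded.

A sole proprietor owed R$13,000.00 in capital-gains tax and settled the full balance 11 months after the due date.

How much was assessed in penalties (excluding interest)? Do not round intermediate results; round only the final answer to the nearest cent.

R$3,575.00

Late-payment penalty: 11 × 2.5% × R$13,000.00 = R$3,575.00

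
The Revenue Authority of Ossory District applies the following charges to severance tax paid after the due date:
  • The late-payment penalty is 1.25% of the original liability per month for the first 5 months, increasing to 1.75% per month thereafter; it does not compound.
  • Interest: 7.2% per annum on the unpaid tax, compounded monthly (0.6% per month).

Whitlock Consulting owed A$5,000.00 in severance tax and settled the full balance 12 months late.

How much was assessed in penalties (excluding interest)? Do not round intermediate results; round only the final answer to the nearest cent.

A$925.00

Penalty, months 1–5: 5 × 1.25% × A$5,000.00 = A$312.50
Penalty, months 6–12: 7 × 1.75% × A$5,000.00 = A$612.50
Total penalty = A$312.50 + A$612.50 = A$925.00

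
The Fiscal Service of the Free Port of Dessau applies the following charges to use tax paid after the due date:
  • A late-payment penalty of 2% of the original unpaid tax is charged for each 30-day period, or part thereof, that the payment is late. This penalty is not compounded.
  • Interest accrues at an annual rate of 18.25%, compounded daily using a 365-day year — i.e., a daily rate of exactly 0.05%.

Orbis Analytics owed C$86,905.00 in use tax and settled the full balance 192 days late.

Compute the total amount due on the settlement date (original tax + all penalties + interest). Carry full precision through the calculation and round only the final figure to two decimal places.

Penalty periods: ⌈192/30⌉ = 7; penalty = 7 × 2% × C$86,905.00 = C$12,166.70
Interest: C$86,905.00 × ((1 + 0.0005)^192 − 1) = C$86,905.00 × 0.10073265… = C$8,754.1714…
Total = C$86,905.00 + C$12,166.7000 + C$8,754.1714… = C$107,825.87

C$107,825.87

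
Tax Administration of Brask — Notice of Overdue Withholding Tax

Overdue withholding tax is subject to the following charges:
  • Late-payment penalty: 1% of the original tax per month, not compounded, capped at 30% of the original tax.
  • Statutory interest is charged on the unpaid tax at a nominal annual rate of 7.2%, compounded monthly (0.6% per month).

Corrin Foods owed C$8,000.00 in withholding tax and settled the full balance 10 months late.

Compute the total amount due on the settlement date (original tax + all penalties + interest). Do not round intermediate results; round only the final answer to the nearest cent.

C$9,293.17

Penalty: 10 × 1% × C$8,000.00 = C$800.00 (below the 30% cap of C$2,400.00)
Interest: C$8,000.00 × ((1 + 0.006)^10 − 1) = C$8,000.00 × 0.0616462… = C$493.1696…
Total = C$8,000.00 + C$800.0000 + C$493.1696… = C$9,293.17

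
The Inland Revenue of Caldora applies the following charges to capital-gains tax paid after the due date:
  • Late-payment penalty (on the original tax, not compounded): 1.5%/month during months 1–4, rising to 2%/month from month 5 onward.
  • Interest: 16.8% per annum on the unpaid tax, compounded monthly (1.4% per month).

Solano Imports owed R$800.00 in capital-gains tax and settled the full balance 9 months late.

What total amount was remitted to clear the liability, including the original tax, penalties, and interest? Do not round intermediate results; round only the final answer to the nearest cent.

R$1,034.63

Penalty, months 1–4: 4 × 1.5% × R$800.00 = R$48.00
Penalty, months 5–9: 5 × 2% × R$800.00 = R$80.00
Interest: R$800.00 × ((1 + 0.014)^9 − 1) = R$800.00 × 0.1332914… = R$106.6331…
Total = R$800.00 + R$128.0000 + R$106.6331… = R$1,034.63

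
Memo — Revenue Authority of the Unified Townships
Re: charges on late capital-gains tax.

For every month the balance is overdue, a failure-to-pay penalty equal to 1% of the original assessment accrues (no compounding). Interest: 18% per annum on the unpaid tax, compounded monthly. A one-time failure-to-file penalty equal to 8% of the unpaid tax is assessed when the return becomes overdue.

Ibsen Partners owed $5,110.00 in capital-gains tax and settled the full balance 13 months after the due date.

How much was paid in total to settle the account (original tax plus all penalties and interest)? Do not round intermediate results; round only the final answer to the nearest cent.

Failure-to-file penalty: 8% × $5,110.00 = $408.80
Failure-to-pay penalty = 1% × $5,110.00 × 13 mo = $664.30
Interest (18%/yr ÷ 12 = 1.5%/month): $5,110.00 × ((1 + 0.015)^13 − 1) = $1,091.2530…
Total = $5,110.00 + $1,073.1000 + $1,091.2530… = $7,274.35

$7,274.35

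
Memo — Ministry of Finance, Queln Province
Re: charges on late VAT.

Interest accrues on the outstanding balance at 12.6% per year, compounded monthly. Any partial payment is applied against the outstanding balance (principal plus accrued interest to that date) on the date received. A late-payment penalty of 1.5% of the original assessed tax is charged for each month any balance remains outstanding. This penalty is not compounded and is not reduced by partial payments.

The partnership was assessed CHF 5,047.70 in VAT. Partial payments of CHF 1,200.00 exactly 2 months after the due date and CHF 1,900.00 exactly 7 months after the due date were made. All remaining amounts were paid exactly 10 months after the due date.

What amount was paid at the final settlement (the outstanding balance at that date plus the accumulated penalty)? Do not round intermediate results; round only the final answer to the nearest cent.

Monthly rate = 12.6% ÷ 12 = 1.05%
Balance at month 2: CHF 5,047.7000 × (1 + 0.0105)^2 = CHF 5,154.2582…
After CHF 1,200.00 payment: CHF 5,154.2582… − CHF 1,200.00 = CHF 3,954.2582…
Balance at month 7: CHF 3,954.2582… × (1 + 0.0105)^5 = CHF 4,166.2624…
After CHF 1,900.00 payment: CHF 4,166.2624… − CHF 1,900.00 = CHF 2,266.2624…
Balance at month 10: CHF 2,266.2624… × (1 + 0.0105)^3 = CHF 2,338.4018…
Penalty: 10 × 1.5% × CHF 5,047.70 = CHF 757.16…
Final settlement = outstanding balance + penalty = CHF 2,338.4018… + CHF 757.16… = CHF 3,095.56

CHF 3,095.56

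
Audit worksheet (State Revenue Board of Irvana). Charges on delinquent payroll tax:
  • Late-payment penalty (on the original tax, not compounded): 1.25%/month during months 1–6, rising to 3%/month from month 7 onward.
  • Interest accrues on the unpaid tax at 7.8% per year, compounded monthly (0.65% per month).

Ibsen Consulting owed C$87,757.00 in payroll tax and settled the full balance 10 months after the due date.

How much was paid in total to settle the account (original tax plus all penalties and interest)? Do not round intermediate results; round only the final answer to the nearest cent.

Penalty, months 1–6: 6 × 1.25% × C$87,757.00 = C$6,581.78…
Penalty, months 7–10: 4 × 3% × C$87,757.00 = C$10,530.84
Interest: C$87,757.00 × ((1 + 0.0065)^10 − 1) = C$87,757.00 × 0.0669346… = C$5,873.9782…
Total = C$87,757.00 + C$17,112.6150 + C$5,873.9782… = C$110,743.59

C$110,743.59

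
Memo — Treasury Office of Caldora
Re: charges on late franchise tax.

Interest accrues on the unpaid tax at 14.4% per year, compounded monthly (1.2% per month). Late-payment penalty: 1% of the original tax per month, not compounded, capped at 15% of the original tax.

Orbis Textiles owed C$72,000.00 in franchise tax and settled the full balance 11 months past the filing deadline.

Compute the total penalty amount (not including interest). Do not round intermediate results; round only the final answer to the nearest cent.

Penalty: 11 × 1% × C$72,000.00 = C$7,920.00 (below the 15% cap of C$10,800.00)

C$7,920.00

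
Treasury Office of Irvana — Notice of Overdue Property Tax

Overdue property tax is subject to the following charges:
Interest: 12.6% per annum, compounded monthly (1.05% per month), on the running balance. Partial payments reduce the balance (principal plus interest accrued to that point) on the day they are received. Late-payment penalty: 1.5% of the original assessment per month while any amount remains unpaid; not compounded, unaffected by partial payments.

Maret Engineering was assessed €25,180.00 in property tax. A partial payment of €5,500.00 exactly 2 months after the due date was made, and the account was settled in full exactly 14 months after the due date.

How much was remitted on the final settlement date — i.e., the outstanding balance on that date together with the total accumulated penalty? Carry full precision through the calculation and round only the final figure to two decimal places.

Balance at month 2: €25,180.0000 × (1 + 0.0105)^2 = €25,711.5561…
After €5,500.00 payment: €25,711.5561… − €5,500.00 = €20,211.5561…
Balance at month 14: €20,211.5561… × (1 + 0.0105)^12 = €22,910.5527…
Penalty: 14 × 1.5% × €25,180.00 = €5,287.80
Final settlement = outstanding balance + penalty = €22,910.5527… + €5,287.80 = €28,198.35

€28,198.35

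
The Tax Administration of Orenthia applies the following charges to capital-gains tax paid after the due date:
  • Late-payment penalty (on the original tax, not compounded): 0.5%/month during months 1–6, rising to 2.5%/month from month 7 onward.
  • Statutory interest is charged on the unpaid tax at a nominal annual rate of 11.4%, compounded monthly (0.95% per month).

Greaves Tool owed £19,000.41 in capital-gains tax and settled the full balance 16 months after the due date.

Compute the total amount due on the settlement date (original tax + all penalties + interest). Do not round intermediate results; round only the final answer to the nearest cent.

Penalty, months 1–6: 6 × 0.5% × £19,000.41 = £570.01…
Penalty, months 7–16: 10 × 2.5% × £19,000.41 = £4,750.10…
Interest: £19,000.41 × ((1 + 0.0095)^16 − 1) = £19,000.41 × 0.1633253… = £3,103.2476…
Total = £19,000.41 + £5,320.1148 + £3,103.2476… = £27,423.77

£27,423.77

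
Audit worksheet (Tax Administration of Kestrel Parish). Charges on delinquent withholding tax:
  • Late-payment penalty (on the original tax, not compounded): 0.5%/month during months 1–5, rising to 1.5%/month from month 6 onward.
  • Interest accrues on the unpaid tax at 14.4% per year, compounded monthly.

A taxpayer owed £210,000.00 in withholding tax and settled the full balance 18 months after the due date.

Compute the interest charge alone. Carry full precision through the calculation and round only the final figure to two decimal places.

Interest (14.4%/yr ÷ 12 = 1.2%/month): £210,000.00 × ((1 + 0.012)^18 − 1) = £50,296.6146…

£50,296.61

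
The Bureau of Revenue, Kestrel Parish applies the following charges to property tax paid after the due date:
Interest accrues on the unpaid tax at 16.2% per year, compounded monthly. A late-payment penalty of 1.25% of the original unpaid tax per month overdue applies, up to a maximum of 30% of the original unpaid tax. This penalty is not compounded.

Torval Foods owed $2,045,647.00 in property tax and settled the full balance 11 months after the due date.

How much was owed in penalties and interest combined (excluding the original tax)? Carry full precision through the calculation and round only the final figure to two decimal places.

$606,413.40

Penalty: 11 × 1.25% × $2,045,647.00 = $281,276.46… (below the 30% cap of $613,694.10)
Interest (16.2%/yr ÷ 12 = 1.35%/month): $2,045,647.00 × ((1 + 0.0135)^11 − 1) = $325,136.9401…
Penalties + interest = $281,276.4625 + $325,136.9401… = $606,413.40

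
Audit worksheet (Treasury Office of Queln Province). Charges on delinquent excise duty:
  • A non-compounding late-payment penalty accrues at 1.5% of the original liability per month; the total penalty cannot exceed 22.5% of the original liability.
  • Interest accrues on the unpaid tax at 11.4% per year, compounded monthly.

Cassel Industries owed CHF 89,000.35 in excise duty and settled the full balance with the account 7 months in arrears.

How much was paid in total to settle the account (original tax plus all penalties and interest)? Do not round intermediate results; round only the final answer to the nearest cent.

Penalty: 7 × 1.5% × CHF 89,000.35 = CHF 9,345.04… (below the 22.5% cap of CHF 20,025.08…)
Interest (11.4%/yr ÷ 12 = 0.95%/month): CHF 89,000.35 × ((1 + 0.0095)^7 − 1) = CHF 6,089.8974…
Total = CHF 89,000.35 + CHF 9,345.0368… + CHF 6,089.8974… = CHF 104,435.28

CHF 104,435.28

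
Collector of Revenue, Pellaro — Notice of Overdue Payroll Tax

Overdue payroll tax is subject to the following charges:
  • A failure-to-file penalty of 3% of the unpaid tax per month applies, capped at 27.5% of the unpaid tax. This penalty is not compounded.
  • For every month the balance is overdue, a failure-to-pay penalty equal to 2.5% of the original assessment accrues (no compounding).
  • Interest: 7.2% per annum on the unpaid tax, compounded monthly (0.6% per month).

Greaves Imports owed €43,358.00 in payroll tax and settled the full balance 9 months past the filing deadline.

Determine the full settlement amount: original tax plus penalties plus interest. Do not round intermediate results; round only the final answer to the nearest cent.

€67,218.53

Failure-to-file: 9 × 3% × €43,358.00 = €11,706.66 (under the 27.5% cap)
Failure-to-pay penalty = 2.5% × €43,358.00 × 9 mo = €9,755.55
Interest: €43,358.00 × ((1 + 0.006)^9 − 1) = €43,358.00 × 0.0553143… = €2,398.3178…
Total = €43,358.00 + €21,462.2100 + €2,398.3178… = €67,218.53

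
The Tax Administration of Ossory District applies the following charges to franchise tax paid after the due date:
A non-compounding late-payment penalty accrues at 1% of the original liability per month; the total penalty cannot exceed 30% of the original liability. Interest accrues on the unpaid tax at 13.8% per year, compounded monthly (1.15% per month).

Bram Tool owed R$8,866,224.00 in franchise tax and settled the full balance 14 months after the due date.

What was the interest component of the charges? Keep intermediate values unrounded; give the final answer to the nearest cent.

R$1,539,232.04

Interest: R$8,866,224.00 × ((1 + 0.0115)^14 − 1) = R$8,866,224.00 × 0.1736063… = R$1,539,232.0401…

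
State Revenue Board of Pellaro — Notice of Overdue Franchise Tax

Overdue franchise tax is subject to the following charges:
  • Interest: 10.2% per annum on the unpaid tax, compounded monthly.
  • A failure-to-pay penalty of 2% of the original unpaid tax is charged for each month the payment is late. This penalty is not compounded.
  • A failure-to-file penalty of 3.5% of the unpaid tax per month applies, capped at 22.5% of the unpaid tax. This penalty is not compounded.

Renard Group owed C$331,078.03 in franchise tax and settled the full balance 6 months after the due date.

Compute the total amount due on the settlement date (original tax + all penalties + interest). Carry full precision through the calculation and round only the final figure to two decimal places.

C$457,581.66

Failure-to-file: 6 × 3.5% × C$331,078.03 = C$69,526.39… (under the 22.5% cap)
Failure-to-pay penalty: 6 × 2% × C$331,078.03 = C$39,729.36…
Interest (10.2%/yr ÷ 12 = 0.85%/month): C$331,078.03 × ((1 + 0.0085)^6 − 1) = C$17,247.8778…
Total = C$331,078.03 + C$109,255.7499 + C$17,247.8778… = C$457,581.66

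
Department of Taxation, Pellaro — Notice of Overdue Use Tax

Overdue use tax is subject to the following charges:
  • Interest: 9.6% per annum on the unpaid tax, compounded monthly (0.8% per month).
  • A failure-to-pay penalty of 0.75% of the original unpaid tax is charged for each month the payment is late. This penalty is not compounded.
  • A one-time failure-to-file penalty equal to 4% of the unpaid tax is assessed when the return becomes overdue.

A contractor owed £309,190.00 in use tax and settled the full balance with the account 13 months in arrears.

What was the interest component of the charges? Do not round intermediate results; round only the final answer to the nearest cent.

Interest: £309,190.00 × ((1 + 0.008)^13 − 1) = £309,190.00 × 0.1091414… = £33,745.4305…

£33,745.43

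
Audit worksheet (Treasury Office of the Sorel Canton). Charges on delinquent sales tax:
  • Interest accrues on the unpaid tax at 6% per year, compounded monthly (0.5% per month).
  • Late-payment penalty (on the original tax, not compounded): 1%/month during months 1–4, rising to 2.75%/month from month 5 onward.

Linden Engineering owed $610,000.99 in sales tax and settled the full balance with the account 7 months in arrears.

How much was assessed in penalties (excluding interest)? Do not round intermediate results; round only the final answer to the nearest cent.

Penalty, months 1–4: 4 × 1% × $610,000.99 = $24,400.04…
Penalty, months 5–7: 3 × 2.75% × $610,000.99 = $50,325.08…
Total penalty = $24,400.04… + $50,325.08… = $74,725.12

$74,725.12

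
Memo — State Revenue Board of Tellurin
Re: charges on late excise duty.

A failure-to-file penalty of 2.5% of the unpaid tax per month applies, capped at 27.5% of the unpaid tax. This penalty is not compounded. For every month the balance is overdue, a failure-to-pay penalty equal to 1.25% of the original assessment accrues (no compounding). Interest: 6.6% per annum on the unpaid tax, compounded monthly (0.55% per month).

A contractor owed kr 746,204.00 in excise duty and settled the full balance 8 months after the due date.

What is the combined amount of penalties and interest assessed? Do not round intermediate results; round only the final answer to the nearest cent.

Failure-to-file: 8 × 2.5% × kr 746,204.00 = kr 149,240.80 (under the 27.5% cap)
Failure-to-pay penalty: 8 × 1.25% × kr 746,204.00 = kr 74,620.40
Interest: kr 746,204.00 × ((1 + 0.0055)^8 − 1) = kr 746,204.00 × 0.0448564… = kr 33,472.0112…
Penalties + interest = kr 223,861.2000 + kr 33,472.0112… = kr 257,333.21

kr 257,333.21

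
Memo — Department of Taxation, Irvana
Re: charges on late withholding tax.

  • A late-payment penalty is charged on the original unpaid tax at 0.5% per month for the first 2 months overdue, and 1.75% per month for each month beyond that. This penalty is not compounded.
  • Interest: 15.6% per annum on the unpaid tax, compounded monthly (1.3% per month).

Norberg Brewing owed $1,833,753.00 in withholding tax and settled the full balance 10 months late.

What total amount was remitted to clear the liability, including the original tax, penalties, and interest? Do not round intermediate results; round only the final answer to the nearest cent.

$2,361,644.15

Penalty, months 1–2: 2 × 0.5% × $1,833,753.00 = $18,337.53
Penalty, months 3–10: 8 × 1.75% × $1,833,753.00 = $256,725.42
Interest: $1,833,753.00 × ((1 + 0.013)^10 − 1) = $1,833,753.00 × 0.1378747… = $252,828.2042…
Total = $1,833,753.00 + $275,062.9500 + $252,828.2042… = $2,361,644.15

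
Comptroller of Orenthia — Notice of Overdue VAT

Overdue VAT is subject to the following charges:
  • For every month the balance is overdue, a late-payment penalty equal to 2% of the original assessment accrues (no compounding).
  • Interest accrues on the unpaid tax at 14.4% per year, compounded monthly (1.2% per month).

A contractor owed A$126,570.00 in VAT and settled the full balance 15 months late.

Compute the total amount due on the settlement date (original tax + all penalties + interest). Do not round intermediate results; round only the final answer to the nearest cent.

Late-payment penalty = 2% × A$126,570.00 × 15 mo = A$37,971.00
Interest: A$126,570.00 × ((1 + 0.012)^15 − 1) = A$126,570.00 × 0.1959353… = A$24,799.5318…
Total = A$126,570.00 + A$37,971.0000 + A$24,799.5318… = A$189,340.53

A$189,340.53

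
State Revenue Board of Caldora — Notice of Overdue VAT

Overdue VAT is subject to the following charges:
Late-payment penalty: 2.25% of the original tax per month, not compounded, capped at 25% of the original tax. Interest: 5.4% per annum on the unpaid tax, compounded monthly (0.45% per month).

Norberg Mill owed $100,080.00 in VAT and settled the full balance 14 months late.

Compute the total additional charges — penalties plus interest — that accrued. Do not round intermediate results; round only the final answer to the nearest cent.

$31,512.82

Penalty (uncapped): 14 × 2.25% × $100,080.00 = $31,525.20; cap = 25% × $100,080.00 = $25,020.00 → penalty = $25,020.00
Interest: $100,080.00 × ((1 + 0.0045)^14 − 1) = $100,080.00 × 0.0648763… = $6,492.8235…
Penalties + interest = $25,020.0000 + $6,492.8235… = $31,512.82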